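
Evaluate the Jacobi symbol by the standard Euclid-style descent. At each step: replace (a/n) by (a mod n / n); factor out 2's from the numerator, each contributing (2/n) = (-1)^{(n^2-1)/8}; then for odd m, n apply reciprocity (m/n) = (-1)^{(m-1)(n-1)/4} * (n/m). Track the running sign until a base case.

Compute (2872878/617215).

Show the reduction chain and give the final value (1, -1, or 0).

1

(2872878/617215) = (404018/617215)   [reduce mod 617215]
404018 = 2^1·202009; (2/617215) = +1 since 617215 mod 8 = 7, so (404018/617215) = (+1)^1·(202009/617215); sign now +1
reciprocity: (202009/617215) = +1·(617215/202009) since 202009 mod 4 = 1, 617215 mod 4 = 3; sign now +1
(617215/202009) = (11188/202009)   [reduce mod 202009]
11188 = 2^2·2797; (2/202009) = +1 since 202009 mod 8 = 1, so (11188/202009) = (+1)^2·(2797/202009); sign now +1
reciprocity: (2797/202009) = +1·(202009/2797) since 2797 mod 4 = 1, 202009 mod 4 = 1; sign now +1
(202009/2797) = (625/2797)   [reduce mod 2797]
reciprocity: (625/2797) = +1·(2797/625) since 625 mod 4 = 1, 2797 mod 4 = 1; sign now +1
(2797/625) = (297/625)   [reduce mod 625]
reciprocity: (297/625) = +1·(625/297) since 297 mod 4 = 1, 625 mod 4 = 1; sign now +1
(625/297) = (31/297)   [reduce mod 297]
reciprocity: (31/297) = +1·(297/31) since 31 mod 4 = 3, 297 mod 4 = 1; sign now +1
(297/31) = (18/31)   [reduce mod 31]
18 = 2^1·9; (2/31) = +1 since 31 mod 8 = 7, so (18/31) = (+1)^1·(9/31); sign now +1
reciprocity: (9/31) = +1·(31/9) since 9 mod 4 = 1, 31 mod 4 = 3; sign now +1
(31/9) = (4/9)   [reduce mod 9]
4 = 2^2·1; (2/9) = +1 since 9 mod 8 = 1, so (4/9) = (+1)^2·(1/9); sign now +1
(1/9) = 1; final value = sign = +1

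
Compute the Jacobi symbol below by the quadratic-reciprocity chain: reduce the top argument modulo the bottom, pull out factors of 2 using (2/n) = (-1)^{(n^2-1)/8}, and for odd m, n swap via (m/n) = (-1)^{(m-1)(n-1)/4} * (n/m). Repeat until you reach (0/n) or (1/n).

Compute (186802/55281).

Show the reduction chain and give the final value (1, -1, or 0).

(186802/55281): 186802 mod 55281 = 20959, so (186802/55281) = (20959/55281)
flip (20959/55281) -> (55281/20959): both odd, 20959 mod 4 = 3, 55281 mod 4 = 1, so the flip contributes +1; sign now +1
(55281/20959): 55281 mod 20959 = 13363, so (55281/20959) = (13363/20959)
flip (13363/20959) -> (20959/13363): both odd, 13363 mod 4 = 3, 20959 mod 4 = 3, so the flip contributes -1; sign now -1
(20959/13363): 20959 mod 13363 = 7596, so (20959/13363) = (7596/13363)
factor out 2^2: 7596 = 2^2·1899; with 13363 mod 8 = 3, (2/13363) = -1; sign now -1; continue with (1899/13363)
flip (1899/13363) -> (13363/1899): both odd, 1899 mod 4 = 3, 13363 mod 4 = 3, so the flip contributes -1; sign now +1
(13363/1899): 13363 mod 1899 = 70, so (13363/1899) = (70/1899)
factor out 2^1: 70 = 2^1·35; with 1899 mod 8 = 3, (2/1899) = -1; sign now -1; continue with (35/1899)
flip (35/1899) -> (1899/35): both odd, 35 mod 4 = 3, 1899 mod 4 = 3, so the flip contributes -1; sign now +1
(1899/35): 1899 mod 35 = 9, so (1899/35) = (9/35)
flip (9/35) -> (35/9): both odd, 9 mod 4 = 1, 35 mod 4 = 3, so the flip contributes +1; sign now +1
(35/9): 35 mod 9 = 8, so (35/9) = (8/9)
factor out 2^3: 8 = 2^3·1; with 9 mod 8 = 1, (2/9) = +1; sign now +1; continue with (1/9)
reached (1/9) = 1, so the symbol is +1

1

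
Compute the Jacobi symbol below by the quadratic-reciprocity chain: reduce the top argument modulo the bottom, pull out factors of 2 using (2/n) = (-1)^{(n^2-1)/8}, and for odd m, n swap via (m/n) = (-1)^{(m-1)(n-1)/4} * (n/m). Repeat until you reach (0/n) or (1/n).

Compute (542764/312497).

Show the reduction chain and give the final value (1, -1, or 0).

(542764/312497): 542764 mod 312497 = 230267, so (542764/312497) = (230267/312497)
flip (230267/312497) -> (312497/230267): both odd, 230267 mod 4 = 3, 312497 mod 4 = 1, so the flip contributes +1; sign now +1
(312497/230267): 312497 mod 230267 = 82230, so (312497/230267) = (82230/230267)
factor out 2^1: 82230 = 2^1·41115; with 230267 mod 8 = 3, (2/230267) = -1; sign now -1; continue with (41115/230267)
flip (41115/230267) -> (230267/41115): both odd, 41115 mod 4 = 3, 230267 mod 4 = 3, so the flip contributes -1; sign now +1
(230267/41115): 230267 mod 41115 = 24692, so (230267/41115) = (24692/41115)
factor out 2^2: 24692 = 2^2·6173; with 41115 mod 8 = 3, (2/41115) = -1; sign now +1; continue with (6173/41115)
flip (6173/41115) -> (41115/6173): both odd, 6173 mod 4 = 1, 41115 mod 4 = 3, so the flip contributes +1; sign now +1
(41115/6173): 41115 mod 6173 = 4077, so (41115/6173) = (4077/6173)
flip (4077/6173) -> (6173/4077): both odd, 4077 mod 4 = 1, 6173 mod 4 = 1, so the flip contributes +1; sign now +1
(6173/4077): 6173 mod 4077 = 2096, so (6173/4077) = (2096/4077)
factor out 2^4: 2096 = 2^4·131; with 4077 mod 8 = 5, (2/4077) = -1; sign now +1; continue with (131/4077)
flip (131/4077) -> (4077/131): both odd, 131 mod 4 = 3, 4077 mod 4 = 1, so the flip contributes +1; sign now +1
(4077/131): 4077 mod 131 = 16, so (4077/131) = (16/131)
factor out 2^4: 16 = 2^4·1; with 131 mod 8 = 3, (2/131) = -1; sign now +1; continue with (1/131)
reached (1/131) = 1, so the symbol is +1

1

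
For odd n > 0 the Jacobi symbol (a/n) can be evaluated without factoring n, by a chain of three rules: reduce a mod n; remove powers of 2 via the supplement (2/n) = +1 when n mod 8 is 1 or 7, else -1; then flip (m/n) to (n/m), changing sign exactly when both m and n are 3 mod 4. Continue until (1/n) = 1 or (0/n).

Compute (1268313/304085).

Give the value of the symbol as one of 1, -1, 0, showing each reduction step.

(1268313/304085) = (51973/304085)   [reduce mod 304085]
reciprocity: (51973/304085) = +1·(304085/51973) since 51973 mod 4 = 1, 304085 mod 4 = 1; sign now +1
(304085/51973) = (44220/51973)   [reduce mod 51973]
44220 = 2^2·11055; (2/51973) = -1 since 51973 mod 8 = 5, so (44220/51973) = (-1)^2·(11055/51973); sign now +1
reciprocity: (11055/51973) = +1·(51973/11055) since 11055 mod 4 = 3, 51973 mod 4 = 1; sign now +1
(51973/11055) = (7753/11055)   [reduce mod 11055]
reciprocity: (7753/11055) = +1·(11055/7753) since 7753 mod 4 = 1, 11055 mod 4 = 3; sign now +1
(11055/7753) = (3302/7753)   [reduce mod 7753]
3302 = 2^1·1651; (2/7753) = +1 since 7753 mod 8 = 1, so (3302/7753) = (+1)^1·(1651/7753); sign now +1
reciprocity: (1651/7753) = +1·(7753/1651) since 1651 mod 4 = 3, 7753 mod 4 = 1; sign now +1
(7753/1651) = (1149/1651)   [reduce mod 1651]
reciprocity: (1149/1651) = +1·(1651/1149) since 1149 mod 4 = 1, 1651 mod 4 = 3; sign now +1
(1651/1149) = (502/1149)   [reduce mod 1149]
502 = 2^1·251; (2/1149) = -1 since 1149 mod 8 = 5, so (502/1149) = (-1)^1·(251/1149); sign now -1
reciprocity: (251/1149) = +1·(1149/251) since 251 mod 4 = 3, 1149 mod 4 = 1; sign now -1
(1149/251) = (145/251)   [reduce mod 251]
reciprocity: (145/251) = +1·(251/145) since 145 mod 4 = 1, 251 mod 4 = 3; sign now -1
(251/145) = (106/145)   [reduce mod 145]
106 = 2^1·53; (2/145) = +1 since 145 mod 8 = 1, so (106/145) = (+1)^1·(53/145); sign now -1
reciprocity: (53/145) = +1·(145/53) since 53 mod 4 = 1, 145 mod 4 = 1; sign now -1
(145/53) = (39/53)   [reduce mod 53]
reciprocity: (39/53) = +1·(53/39) since 39 mod 4 = 3, 53 mod 4 = 1; sign now -1
(53/39) = (14/39)   [reduce mod 39]
14 = 2^1·7; (2/39) = +1 since 39 mod 8 = 7, so (14/39) = (+1)^1·(7/39); sign now -1
reciprocity: (7/39) = -1·(39/7) since 7 mod 4 = 3, 39 mod 4 = 3; sign now +1
(39/7) = (4/7)   [reduce mod 7]
4 = 2^2·1; (2/7) = +1 since 7 mod 8 = 7, so (4/7) = (+1)^2·(1/7); sign now +1
(1/7) = 1; final value = sign = +1

1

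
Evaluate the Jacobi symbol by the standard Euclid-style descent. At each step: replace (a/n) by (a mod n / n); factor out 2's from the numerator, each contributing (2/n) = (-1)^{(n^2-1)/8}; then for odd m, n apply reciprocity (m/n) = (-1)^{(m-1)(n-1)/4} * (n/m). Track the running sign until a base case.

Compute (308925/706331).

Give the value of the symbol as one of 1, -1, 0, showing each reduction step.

1

reciprocity: (308925/706331) = +1·(706331/308925) since 308925 mod 4 = 1, 706331 mod 4 = 3; sign now +1
(706331/308925) = (88481/308925)   [reduce mod 308925]
reciprocity: (88481/308925) = +1·(308925/88481) since 88481 mod 4 = 1, 308925 mod 4 = 1; sign now +1
(308925/88481) = (43482/88481)   [reduce mod 88481]
43482 = 2^1·21741; (2/88481) = +1 since 88481 mod 8 = 1, so (43482/88481) = (+1)^1·(21741/88481); sign now +1
reciprocity: (21741/88481) = +1·(88481/21741) since 21741 mod 4 = 1, 88481 mod 4 = 1; sign now +1
(88481/21741) = (1517/21741)   [reduce mod 21741]
reciprocity: (1517/21741) = +1·(21741/1517) since 1517 mod 4 = 1, 21741 mod 4 = 1; sign now +1
(21741/1517) = (503/1517)   [reduce mod 1517]
reciprocity: (503/1517) = +1·(1517/503) since 503 mod 4 = 3, 1517 mod 4 = 1; sign now +1
(1517/503) = (8/503)   [reduce mod 503]
8 = 2^3·1; (2/503) = +1 since 503 mod 8 = 7, so (8/503) = (+1)^3·(1/503); sign now +1
(1/503) = 1; final value = sign = +1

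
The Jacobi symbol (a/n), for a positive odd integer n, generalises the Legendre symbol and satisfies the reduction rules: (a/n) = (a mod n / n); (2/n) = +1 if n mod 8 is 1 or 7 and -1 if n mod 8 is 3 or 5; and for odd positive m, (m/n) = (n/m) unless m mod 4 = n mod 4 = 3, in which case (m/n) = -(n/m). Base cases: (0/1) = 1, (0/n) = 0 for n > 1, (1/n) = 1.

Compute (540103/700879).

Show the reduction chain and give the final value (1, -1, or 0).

-1

flip (540103/700879) -> (700879/540103): both odd, 540103 mod 4 = 3, 700879 mod 4 = 3, so the flip contributes -1; sign now -1
(700879/540103): 700879 mod 540103 = 160776, so (700879/540103) = (160776/540103)
factor out 2^3: 160776 = 2^3·20097; with 540103 mod 8 = 7, (2/540103) = +1; sign now -1; continue with (20097/540103)
flip (20097/540103) -> (540103/20097): both odd, 20097 mod 4 = 1, 540103 mod 4 = 3, so the flip contributes +1; sign now -1
(540103/20097): 540103 mod 20097 = 17581, so (540103/20097) = (17581/20097)
flip (17581/20097) -> (20097/17581): both odd, 17581 mod 4 = 1, 20097 mod 4 = 1, so the flip contributes +1; sign now -1
(20097/17581): 20097 mod 17581 = 2516, so (20097/17581) = (2516/17581)
factor out 2^2: 2516 = 2^2·629; with 17581 mod 8 = 5, (2/17581) = -1; sign now -1; continue with (629/17581)
flip (629/17581) -> (17581/629): both odd, 629 mod 4 = 1, 17581 mod 4 = 1, so the flip contributes +1; sign now -1
(17581/629): 17581 mod 629 = 598, so (17581/629) = (598/629)
factor out 2^1: 598 = 2^1·299; with 629 mod 8 = 5, (2/629) = -1; sign now +1; continue with (299/629)
flip (299/629) -> (629/299): both odd, 299 mod 4 = 3, 629 mod 4 = 1, so the flip contributes +1; sign now +1
(629/299): 629 mod 299 = 31, so (629/299) = (31/299)
flip (31/299) -> (299/31): both odd, 31 mod 4 = 3, 299 mod 4 = 3, so the flip contributes -1; sign now -1
(299/31): 299 mod 31 = 20, so (299/31) = (20/31)
factor out 2^2: 20 = 2^2·5; with 31 mod 8 = 7, (2/31) = +1; sign now -1; continue with (5/31)
flip (5/31) -> (31/5): both odd, 5 mod 4 = 1, 31 mod 4 = 3, so the flip contributes +1; sign now -1
(31/5): 31 mod 5 = 1, so (31/5) = (1/5)
reached (1/5) = 1, so the symbol is -1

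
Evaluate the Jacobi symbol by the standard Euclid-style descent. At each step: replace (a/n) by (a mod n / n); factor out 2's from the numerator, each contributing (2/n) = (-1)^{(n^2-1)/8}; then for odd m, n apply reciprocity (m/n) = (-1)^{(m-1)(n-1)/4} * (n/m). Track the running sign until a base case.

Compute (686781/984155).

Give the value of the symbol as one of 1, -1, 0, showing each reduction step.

-1

flip (686781/984155) -> (984155/686781): both odd, 686781 mod 4 = 1, 984155 mod 4 = 3, so the flip contributes +1; sign now +1
(984155/686781): 984155 mod 686781 = 297374, so (984155/686781) = (297374/686781)
factor out 2^1: 297374 = 2^1·148687; with 686781 mod 8 = 5, (2/686781) = -1; sign now -1; continue with (148687/686781)
flip (148687/686781) -> (686781/148687): both odd, 148687 mod 4 = 3, 686781 mod 4 = 1, so the flip contributes +1; sign now -1
(686781/148687): 686781 mod 148687 = 92033, so (686781/148687) = (92033/148687)
flip (92033/148687) -> (148687/92033): both odd, 92033 mod 4 = 1, 148687 mod 4 = 3, so the flip contributes +1; sign now -1
(148687/92033): 148687 mod 92033 = 56654, so (148687/92033) = (56654/92033)
factor out 2^1: 56654 = 2^1·28327; with 92033 mod 8 = 1, (2/92033) = +1; sign now -1; continue with (28327/92033)
flip (28327/92033) -> (92033/28327): both odd, 28327 mod 4 = 3, 92033 mod 4 = 1, so the flip contributes +1; sign now -1
(92033/28327): 92033 mod 28327 = 7052, so (92033/28327) = (7052/28327)
factor out 2^2: 7052 = 2^2·1763; with 28327 mod 8 = 7, (2/28327) = +1; sign now -1; continue with (1763/28327)
flip (1763/28327) -> (28327/1763): both odd, 1763 mod 4 = 3, 28327 mod 4 = 3, so the flip contributes -1; sign now +1
(28327/1763): 28327 mod 1763 = 119, so (28327/1763) = (119/1763)
flip (119/1763) -> (1763/119): both odd, 119 mod 4 = 3, 1763 mod 4 = 3, so the flip contributes -1; sign now -1
(1763/119): 1763 mod 119 = 97, so (1763/119) = (97/119)
flip (97/119) -> (119/97): both odd, 97 mod 4 = 1, 119 mod 4 = 3, so the flip contributes +1; sign now -1
(119/97): 119 mod 97 = 22, so (119/97) = (22/97)
factor out 2^1: 22 = 2^1·11; with 97 mod 8 = 1, (2/97) = +1; sign now -1; continue with (11/97)
flip (11/97) -> (97/11): both odd, 11 mod 4 = 3, 97 mod 4 = 1, so the flip contributes +1; sign now -1
(97/11): 97 mod 11 = 9, so (97/11) = (9/11)
flip (9/11) -> (11/9): both odd, 9 mod 4 = 1, 11 mod 4 = 3, so the flip contributes +1; sign now -1
(11/9): 11 mod 9 = 2, so (11/9) = (2/9)
factor out 2^1: 2 = 2^1·1; with 9 mod 8 = 1, (2/9) = +1; sign now -1; continue with (1/9)
reached (1/9) = 1, so the symbol is -1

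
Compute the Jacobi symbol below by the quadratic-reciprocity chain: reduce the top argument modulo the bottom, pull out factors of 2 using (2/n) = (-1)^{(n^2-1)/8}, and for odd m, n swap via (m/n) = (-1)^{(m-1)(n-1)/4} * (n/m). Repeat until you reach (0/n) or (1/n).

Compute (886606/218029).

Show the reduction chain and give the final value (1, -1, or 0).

0

(886606/218029): 886606 mod 218029 = 14490, so (886606/218029) = (14490/218029)
factor out 2^1: 14490 = 2^1·7245; with 218029 mod 8 = 5, (2/218029) = -1; sign now -1; continue with (7245/218029)
flip (7245/218029) -> (218029/7245): both odd, 7245 mod 4 = 1, 218029 mod 4 = 1, so the flip contributes +1; sign now -1
(218029/7245): 218029 mod 7245 = 679, so (218029/7245) = (679/7245)
flip (679/7245) -> (7245/679): both odd, 679 mod 4 = 3, 7245 mod 4 = 1, so the flip contributes +1; sign now -1
(7245/679): 7245 mod 679 = 455, so (7245/679) = (455/679)
flip (455/679) -> (679/455): both odd, 455 mod 4 = 3, 679 mod 4 = 3, so the flip contributes -1; sign now +1
(679/455): 679 mod 455 = 224, so (679/455) = (224/455)
factor out 2^5: 224 = 2^5·7; with 455 mod 8 = 7, (2/455) = +1; sign now +1; continue with (7/455)
flip (7/455) -> (455/7): both odd, 7 mod 4 = 3, 455 mod 4 = 3, so the flip contributes -1; sign now -1
(455/7): 455 mod 7 = 0, so (455/7) = (0/7)
reached (0/7); gcd(a, n) > 1, so (0/7) = 0 and the symbol is 0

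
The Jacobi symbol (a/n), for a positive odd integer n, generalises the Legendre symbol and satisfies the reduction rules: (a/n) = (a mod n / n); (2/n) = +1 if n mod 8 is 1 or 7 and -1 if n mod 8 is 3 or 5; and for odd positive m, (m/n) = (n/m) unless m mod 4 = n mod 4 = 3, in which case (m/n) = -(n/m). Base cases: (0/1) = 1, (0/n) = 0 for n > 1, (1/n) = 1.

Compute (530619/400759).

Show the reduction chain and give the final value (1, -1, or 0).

(530619/400759) = (129860/400759)   [reduce mod 400759]
129860 = 2^2·32465; (2/400759) = +1 since 400759 mod 8 = 7, so (129860/400759) = (+1)^2·(32465/400759); sign now +1
reciprocity: (32465/400759) = +1·(400759/32465) since 32465 mod 4 = 1, 400759 mod 4 = 3; sign now +1
(400759/32465) = (11179/32465)   [reduce mod 32465]
reciprocity: (11179/32465) = +1·(32465/11179) since 11179 mod 4 = 3, 32465 mod 4 = 1; sign now +1
(32465/11179) = (10107/11179)   [reduce mod 11179]
reciprocity: (10107/11179) = -1·(11179/10107) since 10107 mod 4 = 3, 11179 mod 4 = 3; sign now -1
(11179/10107) = (1072/10107)   [reduce mod 10107]
1072 = 2^4·67; (2/10107) = -1 since 10107 mod 8 = 3, so (1072/10107) = (-1)^4·(67/10107); sign now -1
reciprocity: (67/10107) = -1·(10107/67) since 67 mod 4 = 3, 10107 mod 4 = 3; sign now +1
(10107/67) = (57/67)   [reduce mod 67]
reciprocity: (57/67) = +1·(67/57) since 57 mod 4 = 1, 67 mod 4 = 3; sign now +1
(67/57) = (10/57)   [reduce mod 57]
10 = 2^1·5; (2/57) = +1 since 57 mod 8 = 1, so (10/57) = (+1)^1·(5/57); sign now +1
reciprocity: (5/57) = +1·(57/5) since 5 mod 4 = 1, 57 mod 4 = 1; sign now +1
(57/5) = (2/5)   [reduce mod 5]
2 = 2^1·1; (2/5) = -1 since 5 mod 8 = 5, so (2/5) = (-1)^1·(1/5); sign now -1
(1/5) = 1; final value = sign = -1

-1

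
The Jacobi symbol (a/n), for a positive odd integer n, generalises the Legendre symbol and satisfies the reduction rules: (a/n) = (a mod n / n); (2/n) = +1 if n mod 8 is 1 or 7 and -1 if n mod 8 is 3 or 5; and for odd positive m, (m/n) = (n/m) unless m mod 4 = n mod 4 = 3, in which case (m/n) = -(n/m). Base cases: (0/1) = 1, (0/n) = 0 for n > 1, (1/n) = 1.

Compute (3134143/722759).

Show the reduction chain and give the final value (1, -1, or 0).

(3134143/722759): 3134143 mod 722759 = 243107, so (3134143/722759) = (243107/722759)
flip (243107/722759) -> (722759/243107): both odd, 243107 mod 4 = 3, 722759 mod 4 = 3, so the flip contributes -1; sign now -1
(722759/243107): 722759 mod 243107 = 236545, so (722759/243107) = (236545/243107)
flip (236545/243107) -> (243107/236545): both odd, 236545 mod 4 = 1, 243107 mod 4 = 3, so the flip contributes +1; sign now -1
(243107/236545): 243107 mod 236545 = 6562, so (243107/236545) = (6562/236545)
factor out 2^1: 6562 = 2^1·3281; with 236545 mod 8 = 1, (2/236545) = +1; sign now -1; continue with (3281/236545)
flip (3281/236545) -> (236545/3281): both odd, 3281 mod 4 = 1, 236545 mod 4 = 1, so the flip contributes +1; sign now -1
(236545/3281): 236545 mod 3281 = 313, so (236545/3281) = (313/3281)
flip (313/3281) -> (3281/313): both odd, 313 mod 4 = 1, 3281 mod 4 = 1, so the flip contributes +1; sign now -1
(3281/313): 3281 mod 313 = 151, so (3281/313) = (151/313)
flip (151/313) -> (313/151): both odd, 151 mod 4 = 3, 313 mod 4 = 1, so the flip contributes +1; sign now -1
(313/151): 313 mod 151 = 11, so (313/151) = (11/151)
flip (11/151) -> (151/11): both odd, 11 mod 4 = 3, 151 mod 4 = 3, so the flip contributes -1; sign now +1
(151/11): 151 mod 11 = 8, so (151/11) = (8/11)
factor out 2^3: 8 = 2^3·1; with 11 mod 8 = 3, (2/11) = -1; sign now -1; continue with (1/11)
reached (1/11) = 1, so the symbol is -1

-1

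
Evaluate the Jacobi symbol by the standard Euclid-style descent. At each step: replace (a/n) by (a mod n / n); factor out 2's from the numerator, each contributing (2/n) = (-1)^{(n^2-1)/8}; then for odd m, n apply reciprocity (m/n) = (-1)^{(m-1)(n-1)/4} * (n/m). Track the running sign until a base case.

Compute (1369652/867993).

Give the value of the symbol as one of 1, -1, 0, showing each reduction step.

(1369652/867993): 1369652 mod 867993 = 501659, so (1369652/867993) = (501659/867993)
flip (501659/867993) -> (867993/501659): both odd, 501659 mod 4 = 3, 867993 mod 4 = 1, so the flip contributes +1; sign now +1
(867993/501659): 867993 mod 501659 = 366334, so (867993/501659) = (366334/501659)
factor out 2^1: 366334 = 2^1·183167; with 501659 mod 8 = 3, (2/501659) = -1; sign now -1; continue with (183167/501659)
flip (183167/501659) -> (501659/183167): both odd, 183167 mod 4 = 3, 501659 mod 4 = 3, so the flip contributes -1; sign now +1
(501659/183167): 501659 mod 183167 = 135325, so (501659/183167) = (135325/183167)
flip (135325/183167) -> (183167/135325): both odd, 135325 mod 4 = 1, 183167 mod 4 = 3, so the flip contributes +1; sign now +1
(183167/135325): 183167 mod 135325 = 47842, so (183167/135325) = (47842/135325)
factor out 2^1: 47842 = 2^1·23921; with 135325 mod 8 = 5, (2/135325) = -1; sign now -1; continue with (23921/135325)
flip (23921/135325) -> (135325/23921): both odd, 23921 mod 4 = 1, 135325 mod 4 = 1, so the flip contributes +1; sign now -1
(135325/23921): 135325 mod 23921 = 15720, so (135325/23921) = (15720/23921)
factor out 2^3: 15720 = 2^3·1965; with 23921 mod 8 = 1, (2/23921) = +1; sign now -1; continue with (1965/23921)
flip (1965/23921) -> (23921/1965): both odd, 1965 mod 4 = 1, 23921 mod 4 = 1, so the flip contributes +1; sign now -1
(23921/1965): 23921 mod 1965 = 341, so (23921/1965) = (341/1965)
flip (341/1965) -> (1965/341): both odd, 341 mod 4 = 1, 1965 mod 4 = 1, so the flip contributes +1; sign now -1
(1965/341): 1965 mod 341 = 260, so (1965/341) = (260/341)
factor out 2^2: 260 = 2^2·65; with 341 mod 8 = 5, (2/341) = -1; sign now -1; continue with (65/341)
flip (65/341) -> (341/65): both odd, 65 mod 4 = 1, 341 mod 4 = 1, so the flip contributes +1; sign now -1
(341/65): 341 mod 65 = 16, so (341/65) = (16/65)
factor out 2^4: 16 = 2^4·1; with 65 mod 8 = 1, (2/65) = +1; sign now -1; continue with (1/65)
reached (1/65) = 1, so the symbol is -1

-1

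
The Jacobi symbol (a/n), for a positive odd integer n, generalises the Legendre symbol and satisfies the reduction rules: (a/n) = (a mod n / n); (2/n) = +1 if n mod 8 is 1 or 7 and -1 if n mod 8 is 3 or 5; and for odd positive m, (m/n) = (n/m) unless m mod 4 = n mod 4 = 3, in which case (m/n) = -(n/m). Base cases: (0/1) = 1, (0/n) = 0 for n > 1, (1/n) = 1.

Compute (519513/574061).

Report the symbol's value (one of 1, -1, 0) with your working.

1

reciprocity: (519513/574061) = +1·(574061/519513) since 519513 mod 4 = 1, 574061 mod 4 = 1; sign now +1
(574061/519513) = (54548/519513)   [reduce mod 519513]
54548 = 2^2·13637; (2/519513) = +1 since 519513 mod 8 = 1, so (54548/519513) = (+1)^2·(13637/519513); sign now +1
reciprocity: (13637/519513) = +1·(519513/13637) since 13637 mod 4 = 1, 519513 mod 4 = 1; sign now +1
(519513/13637) = (1307/13637)   [reduce mod 13637]
reciprocity: (1307/13637) = +1·(13637/1307) since 1307 mod 4 = 3, 13637 mod 4 = 1; sign now +1
(13637/1307) = (567/1307)   [reduce mod 1307]
reciprocity: (567/1307) = -1·(1307/567) since 567 mod 4 = 3, 1307 mod 4 = 3; sign now -1
(1307/567) = (173/567)   [reduce mod 567]
reciprocity: (173/567) = +1·(567/173) since 173 mod 4 = 1, 567 mod 4 = 3; sign now -1
(567/173) = (48/173)   [reduce mod 173]
48 = 2^4·3; (2/173) = -1 since 173 mod 8 = 5, so (48/173) = (-1)^4·(3/173); sign now -1
reciprocity: (3/173) = +1·(173/3) since 3 mod 4 = 3, 173 mod 4 = 1; sign now -1
(173/3) = (2/3)   [reduce mod 3]
2 = 2^1·1; (2/3) = -1 since 3 mod 8 = 3, so (2/3) = (-1)^1·(1/3); sign now +1
(1/3) = 1; final value = sign = +1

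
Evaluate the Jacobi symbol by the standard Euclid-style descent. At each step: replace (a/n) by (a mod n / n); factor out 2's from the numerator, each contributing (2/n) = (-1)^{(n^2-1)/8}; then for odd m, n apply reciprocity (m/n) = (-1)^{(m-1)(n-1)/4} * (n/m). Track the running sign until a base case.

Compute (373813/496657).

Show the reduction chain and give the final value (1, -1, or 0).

flip (373813/496657) -> (496657/373813): both odd, 373813 mod 4 = 1, 496657 mod 4 = 1, so the flip contributes +1; sign now +1
(496657/373813): 496657 mod 373813 = 122844, so (496657/373813) = (122844/373813)
factor out 2^2: 122844 = 2^2·30711; with 373813 mod 8 = 5, (2/373813) = -1; sign now +1; continue with (30711/373813)
flip (30711/373813) -> (373813/30711): both odd, 30711 mod 4 = 3, 373813 mod 4 = 1, so the flip contributes +1; sign now +1
(373813/30711): 373813 mod 30711 = 5281, so (373813/30711) = (5281/30711)
flip (5281/30711) -> (30711/5281): both odd, 5281 mod 4 = 1, 30711 mod 4 = 3, so the flip contributes +1; sign now +1
(30711/5281): 30711 mod 5281 = 4306, so (30711/5281) = (4306/5281)
factor out 2^1: 4306 = 2^1·2153; with 5281 mod 8 = 1, (2/5281) = +1; sign now +1; continue with (2153/5281)
flip (2153/5281) -> (5281/2153): both odd, 2153 mod 4 = 1, 5281 mod 4 = 1, so the flip contributes +1; sign now +1
(5281/2153): 5281 mod 2153 = 975, so (5281/2153) = (975/2153)
flip (975/2153) -> (2153/975): both odd, 975 mod 4 = 3, 2153 mod 4 = 1, so the flip contributes +1; sign now +1
(2153/975): 2153 mod 975 = 203, so (2153/975) = (203/975)
flip (203/975) -> (975/203): both odd, 203 mod 4 = 3, 975 mod 4 = 3, so the flip contributes -1; sign now -1
(975/203): 975 mod 203 = 163, so (975/203) = (163/203)
flip (163/203) -> (203/163): both odd, 163 mod 4 = 3, 203 mod 4 = 3, so the flip contributes -1; sign now +1
(203/163): 203 mod 163 = 40, so (203/163) = (40/163)
factor out 2^3: 40 = 2^3·5; with 163 mod 8 = 3, (2/163) = -1; sign now -1; continue with (5/163)
flip (5/163) -> (163/5): both odd, 5 mod 4 = 1, 163 mod 4 = 3, so the flip contributes +1; sign now -1
(163/5): 163 mod 5 = 3, so (163/5) = (3/5)
flip (3/5) -> (5/3): both odd, 3 mod 4 = 3, 5 mod 4 = 1, so the flip contributes +1; sign now -1
(5/3): 5 mod 3 = 2, so (5/3) = (2/3)
factor out 2^1: 2 = 2^1·1; with 3 mod 8 = 3, (2/3) = -1; sign now +1; continue with (1/3)
reached (1/3) = 1, so the symbol is +1

1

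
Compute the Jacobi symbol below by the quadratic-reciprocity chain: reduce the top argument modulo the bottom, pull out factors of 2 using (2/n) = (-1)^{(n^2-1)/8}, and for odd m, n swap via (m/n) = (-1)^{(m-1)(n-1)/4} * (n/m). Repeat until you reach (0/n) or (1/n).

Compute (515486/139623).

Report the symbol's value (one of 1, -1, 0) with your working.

(515486/139623): 515486 mod 139623 = 96617, so (515486/139623) = (96617/139623)
flip (96617/139623) -> (139623/96617): both odd, 96617 mod 4 = 1, 139623 mod 4 = 3, so the flip contributes +1; sign now +1
(139623/96617): 139623 mod 96617 = 43006, so (139623/96617) = (43006/96617)
factor out 2^1: 43006 = 2^1·21503; with 96617 mod 8 = 1, (2/96617) = +1; sign now +1; continue with (21503/96617)
flip (21503/96617) -> (96617/21503): both odd, 21503 mod 4 = 3, 96617 mod 4 = 1, so the flip contributes +1; sign now +1
(96617/21503): 96617 mod 21503 = 10605, so (96617/21503) = (10605/21503)
flip (10605/21503) -> (21503/10605): both odd, 10605 mod 4 = 1, 21503 mod 4 = 3, so the flip contributes +1; sign now +1
(21503/10605): 21503 mod 10605 = 293, so (21503/10605) = (293/10605)
flip (293/10605) -> (10605/293): both odd, 293 mod 4 = 1, 10605 mod 4 = 1, so the flip contributes +1; sign now +1
(10605/293): 10605 mod 293 = 57, so (10605/293) = (57/293)
flip (57/293) -> (293/57): both odd, 57 mod 4 = 1, 293 mod 4 = 1, so the flip contributes +1; sign now +1
(293/57): 293 mod 57 = 8, so (293/57) = (8/57)
factor out 2^3: 8 = 2^3·1; with 57 mod 8 = 1, (2/57) = +1; sign now +1; continue with (1/57)
reached (1/57) = 1, so the symbol is +1

1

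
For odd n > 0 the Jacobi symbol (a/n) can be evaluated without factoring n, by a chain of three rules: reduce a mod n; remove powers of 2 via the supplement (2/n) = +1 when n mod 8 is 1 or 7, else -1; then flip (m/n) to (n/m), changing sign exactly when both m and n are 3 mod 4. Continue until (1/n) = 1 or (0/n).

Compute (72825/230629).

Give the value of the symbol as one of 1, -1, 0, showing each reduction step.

1

reciprocity: (72825/230629) = +1·(230629/72825) since 72825 mod 4 = 1, 230629 mod 4 = 1; sign now +1
(230629/72825) = (12154/72825)   [reduce mod 72825]
12154 = 2^1·6077; (2/72825) = +1 since 72825 mod 8 = 1, so (12154/72825) = (+1)^1·(6077/72825); sign now +1
reciprocity: (6077/72825) = +1·(72825/6077) since 6077 mod 4 = 1, 72825 mod 4 = 1; sign now +1
(72825/6077) = (5978/6077)   [reduce mod 6077]
5978 = 2^1·2989; (2/6077) = -1 since 6077 mod 8 = 5, so (5978/6077) = (-1)^1·(2989/6077); sign now -1
reciprocity: (2989/6077) = +1·(6077/2989) since 2989 mod 4 = 1, 6077 mod 4 = 1; sign now -1
(6077/2989) = (99/2989)   [reduce mod 2989]
reciprocity: (99/2989) = +1·(2989/99) since 99 mod 4 = 3, 2989 mod 4 = 1; sign now -1
(2989/99) = (19/99)   [reduce mod 99]
reciprocity: (19/99) = -1·(99/19) since 19 mod 4 = 3, 99 mod 4 = 3; sign now +1
(99/19) = (4/19)   [reduce mod 19]
4 = 2^2·1; (2/19) = -1 since 19 mod 8 = 3, so (4/19) = (-1)^2·(1/19); sign now +1
(1/19) = 1; final value = sign = +1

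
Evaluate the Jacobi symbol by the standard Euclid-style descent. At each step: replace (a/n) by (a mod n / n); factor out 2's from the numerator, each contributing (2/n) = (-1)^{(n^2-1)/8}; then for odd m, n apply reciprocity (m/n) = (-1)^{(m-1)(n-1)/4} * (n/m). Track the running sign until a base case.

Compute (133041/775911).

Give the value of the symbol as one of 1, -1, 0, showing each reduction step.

0

flip (133041/775911) -> (775911/133041): both odd, 133041 mod 4 = 1, 775911 mod 4 = 3, so the flip contributes +1; sign now +1
(775911/133041): 775911 mod 133041 = 110706, so (775911/133041) = (110706/133041)
factor out 2^1: 110706 = 2^1·55353; with 133041 mod 8 = 1, (2/133041) = +1; sign now +1; continue with (55353/133041)
flip (55353/133041) -> (133041/55353): both odd, 55353 mod 4 = 1, 133041 mod 4 = 1, so the flip contributes +1; sign now +1
(133041/55353): 133041 mod 55353 = 22335, so (133041/55353) = (22335/55353)
flip (22335/55353) -> (55353/22335): both odd, 22335 mod 4 = 3, 55353 mod 4 = 1, so the flip contributes +1; sign now +1
(55353/22335): 55353 mod 22335 = 10683, so (55353/22335) = (10683/22335)
flip (10683/22335) -> (22335/10683): both odd, 10683 mod 4 = 3, 22335 mod 4 = 3, so the flip contributes -1; sign now -1
(22335/10683): 22335 mod 10683 = 969, so (22335/10683) = (969/10683)
flip (969/10683) -> (10683/969): both odd, 969 mod 4 = 1, 10683 mod 4 = 3, so the flip contributes +1; sign now -1
(10683/969): 10683 mod 969 = 24, so (10683/969) = (24/969)
factor out 2^3: 24 = 2^3·3; with 969 mod 8 = 1, (2/969) = +1; sign now -1; continue with (3/969)
flip (3/969) -> (969/3): both odd, 3 mod 4 = 3, 969 mod 4 = 1, so the flip contributes +1; sign now -1
(969/3): 969 mod 3 = 0, so (969/3) = (0/3)
reached (0/3); gcd(a, n) > 1, so (0/3) = 0 and the symbol is 0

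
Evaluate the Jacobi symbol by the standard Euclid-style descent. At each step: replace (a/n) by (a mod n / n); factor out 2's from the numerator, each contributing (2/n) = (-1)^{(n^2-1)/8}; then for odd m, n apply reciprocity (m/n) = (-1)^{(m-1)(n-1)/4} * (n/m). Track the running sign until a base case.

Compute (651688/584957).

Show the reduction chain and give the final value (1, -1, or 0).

(651688/584957) = (66731/584957)   [reduce mod 584957]
reciprocity: (66731/584957) = +1·(584957/66731) since 66731 mod 4 = 3, 584957 mod 4 = 1; sign now +1
(584957/66731) = (51109/66731)   [reduce mod 66731]
reciprocity: (51109/66731) = +1·(66731/51109) since 51109 mod 4 = 1, 66731 mod 4 = 3; sign now +1
(66731/51109) = (15622/51109)   [reduce mod 51109]
15622 = 2^1·7811; (2/51109) = -1 since 51109 mod 8 = 5, so (15622/51109) = (-1)^1·(7811/51109); sign now -1
reciprocity: (7811/51109) = +1·(51109/7811) since 7811 mod 4 = 3, 51109 mod 4 = 1; sign now -1
(51109/7811) = (4243/7811)   [reduce mod 7811]
reciprocity: (4243/7811) = -1·(7811/4243) since 4243 mod 4 = 3, 7811 mod 4 = 3; sign now +1
(7811/4243) = (3568/4243)   [reduce mod 4243]
3568 = 2^4·223; (2/4243) = -1 since 4243 mod 8 = 3, so (3568/4243) = (-1)^4·(223/4243); sign now +1
reciprocity: (223/4243) = -1·(4243/223) since 223 mod 4 = 3, 4243 mod 4 = 3; sign now -1
(4243/223) = (6/223)   [reduce mod 223]
6 = 2^1·3; (2/223) = +1 since 223 mod 8 = 7, so (6/223) = (+1)^1·(3/223); sign now -1
reciprocity: (3/223) = -1·(223/3) since 3 mod 4 = 3, 223 mod 4 = 3; sign now +1
(223/3) = (1/3)   [reduce mod 3]
(1/3) = 1; final value = sign = +1

1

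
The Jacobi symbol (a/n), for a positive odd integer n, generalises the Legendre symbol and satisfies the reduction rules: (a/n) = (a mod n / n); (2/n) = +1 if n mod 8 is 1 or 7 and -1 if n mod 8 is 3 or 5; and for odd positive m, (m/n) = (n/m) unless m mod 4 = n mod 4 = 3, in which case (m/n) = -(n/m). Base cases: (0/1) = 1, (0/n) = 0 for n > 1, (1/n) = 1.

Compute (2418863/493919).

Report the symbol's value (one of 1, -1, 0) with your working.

1

(2418863/493919): 2418863 mod 493919 = 443187, so (2418863/493919) = (443187/493919)
flip (443187/493919) -> (493919/443187): both odd, 443187 mod 4 = 3, 493919 mod 4 = 3, so the flip contributes -1; sign now -1
(493919/443187): 493919 mod 443187 = 50732, so (493919/443187) = (50732/443187)
factor out 2^2: 50732 = 2^2·12683; with 443187 mod 8 = 3, (2/443187) = -1; sign now -1; continue with (12683/443187)
flip (12683/443187) -> (443187/12683): both odd, 12683 mod 4 = 3, 443187 mod 4 = 3, so the flip contributes -1; sign now +1
(443187/12683): 443187 mod 12683 = 11965, so (443187/12683) = (11965/12683)
flip (11965/12683) -> (12683/11965): both odd, 11965 mod 4 = 1, 12683 mod 4 = 3, so the flip contributes +1; sign now +1
(12683/11965): 12683 mod 11965 = 718, so (12683/11965) = (718/11965)
factor out 2^1: 718 = 2^1·359; with 11965 mod 8 = 5, (2/11965) = -1; sign now -1; continue with (359/11965)
flip (359/11965) -> (11965/359): both odd, 359 mod 4 = 3, 11965 mod 4 = 1, so the flip contributes +1; sign now -1
(11965/359): 11965 mod 359 = 118, so (11965/359) = (118/359)
factor out 2^1: 118 = 2^1·59; with 359 mod 8 = 7, (2/359) = +1; sign now -1; continue with (59/359)
flip (59/359) -> (359/59): both odd, 59 mod 4 = 3, 359 mod 4 = 3, so the flip contributes -1; sign now +1
(359/59): 359 mod 59 = 5, so (359/59) = (5/59)
flip (5/59) -> (59/5): both odd, 5 mod 4 = 1, 59 mod 4 = 3, so the flip contributes +1; sign now +1
(59/5): 59 mod 5 = 4, so (59/5) = (4/5)
factor out 2^2: 4 = 2^2·1; with 5 mod 8 = 5, (2/5) = -1; sign now +1; continue with (1/5)
reached (1/5) = 1, so the symbol is +1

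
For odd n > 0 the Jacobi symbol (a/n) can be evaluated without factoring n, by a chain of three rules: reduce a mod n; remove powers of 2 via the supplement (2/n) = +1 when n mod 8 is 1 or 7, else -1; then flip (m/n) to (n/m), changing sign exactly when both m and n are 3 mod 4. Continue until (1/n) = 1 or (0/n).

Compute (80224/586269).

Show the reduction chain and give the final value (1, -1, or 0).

factor out 2^5: 80224 = 2^5·2507; with 586269 mod 8 = 5, (2/586269) = -1; sign now -1; continue with (2507/586269)
flip (2507/586269) -> (586269/2507): both odd, 2507 mod 4 = 3, 586269 mod 4 = 1, so the flip contributes +1; sign now -1
(586269/2507): 586269 mod 2507 = 2138, so (586269/2507) = (2138/2507)
factor out 2^1: 2138 = 2^1·1069; with 2507 mod 8 = 3, (2/2507) = -1; sign now +1; continue with (1069/2507)
flip (1069/2507) -> (2507/1069): both odd, 1069 mod 4 = 1, 2507 mod 4 = 3, so the flip contributes +1; sign now +1
(2507/1069): 2507 mod 1069 = 369, so (2507/1069) = (369/1069)
flip (369/1069) -> (1069/369): both odd, 369 mod 4 = 1, 1069 mod 4 = 1, so the flip contributes +1; sign now +1
(1069/369): 1069 mod 369 = 331, so (1069/369) = (331/369)
flip (331/369) -> (369/331): both odd, 331 mod 4 = 3, 369 mod 4 = 1, so the flip contributes +1; sign now +1
(369/331): 369 mod 331 = 38, so (369/331) = (38/331)
factor out 2^1: 38 = 2^1·19; with 331 mod 8 = 3, (2/331) = -1; sign now -1; continue with (19/331)
flip (19/331) -> (331/19): both odd, 19 mod 4 = 3, 331 mod 4 = 3, so the flip contributes -1; sign now +1
(331/19): 331 mod 19 = 8, so (331/19) = (8/19)
factor out 2^3: 8 = 2^3·1; with 19 mod 8 = 3, (2/19) = -1; sign now -1; continue with (1/19)
reached (1/19) = 1, so the symbol is -1

-1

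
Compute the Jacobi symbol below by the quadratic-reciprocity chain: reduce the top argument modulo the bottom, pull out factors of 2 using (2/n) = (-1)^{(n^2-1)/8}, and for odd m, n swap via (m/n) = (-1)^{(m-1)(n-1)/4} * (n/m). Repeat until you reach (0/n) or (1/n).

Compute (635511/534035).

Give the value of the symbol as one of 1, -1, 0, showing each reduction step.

(635511/534035): 635511 mod 534035 = 101476, so (635511/534035) = (101476/534035)
factor out 2^2: 101476 = 2^2·25369; with 534035 mod 8 = 3, (2/534035) = -1; sign now +1; continue with (25369/534035)
flip (25369/534035) -> (534035/25369): both odd, 25369 mod 4 = 1, 534035 mod 4 = 3, so the flip contributes +1; sign now +1
(534035/25369): 534035 mod 25369 = 1286, so (534035/25369) = (1286/25369)
factor out 2^1: 1286 = 2^1·643; with 25369 mod 8 = 1, (2/25369) = +1; sign now +1; continue with (643/25369)
flip (643/25369) -> (25369/643): both odd, 643 mod 4 = 3, 25369 mod 4 = 1, so the flip contributes +1; sign now +1
(25369/643): 25369 mod 643 = 292, so (25369/643) = (292/643)
factor out 2^2: 292 = 2^2·73; with 643 mod 8 = 3, (2/643) = -1; sign now +1; continue with (73/643)
flip (73/643) -> (643/73): both odd, 73 mod 4 = 1, 643 mod 4 = 3, so the flip contributes +1; sign now +1
(643/73): 643 mod 73 = 59, so (643/73) = (59/73)
flip (59/73) -> (73/59): both odd, 59 mod 4 = 3, 73 mod 4 = 1, so the flip contributes +1; sign now +1
(73/59): 73 mod 59 = 14, so (73/59) = (14/59)
factor out 2^1: 14 = 2^1·7; with 59 mod 8 = 3, (2/59) = -1; sign now -1; continue with (7/59)
flip (7/59) -> (59/7): both odd, 7 mod 4 = 3, 59 mod 4 = 3, so the flip contributes -1; sign now +1
(59/7): 59 mod 7 = 3, so (59/7) = (3/7)
flip (3/7) -> (7/3): both odd, 3 mod 4 = 3, 7 mod 4 = 3, so the flip contributes -1; sign now -1
(7/3): 7 mod 3 = 1, so (7/3) = (1/3)
reached (1/3) = 1, so the symbol is -1

-1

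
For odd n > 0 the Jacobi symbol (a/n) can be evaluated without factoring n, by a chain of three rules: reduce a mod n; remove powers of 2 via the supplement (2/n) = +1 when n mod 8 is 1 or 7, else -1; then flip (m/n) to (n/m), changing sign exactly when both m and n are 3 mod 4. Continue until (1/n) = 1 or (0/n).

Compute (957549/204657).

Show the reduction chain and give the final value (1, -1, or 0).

(957549/204657): 957549 mod 204657 = 138921, so (957549/204657) = (138921/204657)
flip (138921/204657) -> (204657/138921): both odd, 138921 mod 4 = 1, 204657 mod 4 = 1, so the flip contributes +1; sign now +1
(204657/138921): 204657 mod 138921 = 65736, so (204657/138921) = (65736/138921)
factor out 2^3: 65736 = 2^3·8217; with 138921 mod 8 = 1, (2/138921) = +1; sign now +1; continue with (8217/138921)
flip (8217/138921) -> (138921/8217): both odd, 8217 mod 4 = 1, 138921 mod 4 = 1, so the flip contributes +1; sign now +1
(138921/8217): 138921 mod 8217 = 7449, so (138921/8217) = (7449/8217)
flip (7449/8217) -> (8217/7449): both odd, 7449 mod 4 = 1, 8217 mod 4 = 1, so the flip contributes +1; sign now +1
(8217/7449): 8217 mod 7449 = 768, so (8217/7449) = (768/7449)
factor out 2^8: 768 = 2^8·3; with 7449 mod 8 = 1, (2/7449) = +1; sign now +1; continue with (3/7449)
flip (3/7449) -> (7449/3): both odd, 3 mod 4 = 3, 7449 mod 4 = 1, so the flip contributes +1; sign now +1
(7449/3): 7449 mod 3 = 0, so (7449/3) = (0/3)
reached (0/3); gcd(a, n) > 1, so (0/3) = 0 and the symbol is 0

0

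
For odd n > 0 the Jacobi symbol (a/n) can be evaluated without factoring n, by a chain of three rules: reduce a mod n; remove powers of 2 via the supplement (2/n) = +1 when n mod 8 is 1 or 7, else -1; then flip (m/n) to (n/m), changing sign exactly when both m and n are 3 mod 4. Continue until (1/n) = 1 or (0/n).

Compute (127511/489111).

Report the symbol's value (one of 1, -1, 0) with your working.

1

flip (127511/489111) -> (489111/127511): both odd, 127511 mod 4 = 3, 489111 mod 4 = 3, so the flip contributes -1; sign now -1
(489111/127511): 489111 mod 127511 = 106578, so (489111/127511) = (106578/127511)
factor out 2^1: 106578 = 2^1·53289; with 127511 mod 8 = 7, (2/127511) = +1; sign now -1; continue with (53289/127511)
flip (53289/127511) -> (127511/53289): both odd, 53289 mod 4 = 1, 127511 mod 4 = 3, so the flip contributes +1; sign now -1
(127511/53289): 127511 mod 53289 = 20933, so (127511/53289) = (20933/53289)
flip (20933/53289) -> (53289/20933): both odd, 20933 mod 4 = 1, 53289 mod 4 = 1, so the flip contributes +1; sign now -1
(53289/20933): 53289 mod 20933 = 11423, so (53289/20933) = (11423/20933)
flip (11423/20933) -> (20933/11423): both odd, 11423 mod 4 = 3, 20933 mod 4 = 1, so the flip contributes +1; sign now -1
(20933/11423): 20933 mod 11423 = 9510, so (20933/11423) = (9510/11423)
factor out 2^1: 9510 = 2^1·4755; with 11423 mod 8 = 7, (2/11423) = +1; sign now -1; continue with (4755/11423)
flip (4755/11423) -> (11423/4755): both odd, 4755 mod 4 = 3, 11423 mod 4 = 3, so the flip contributes -1; sign now +1
(11423/4755): 11423 mod 4755 = 1913, so (11423/4755) = (1913/4755)
flip (1913/4755) -> (4755/1913): both odd, 1913 mod 4 = 1, 4755 mod 4 = 3, so the flip contributes +1; sign now +1
(4755/1913): 4755 mod 1913 = 929, so (4755/1913) = (929/1913)
flip (929/1913) -> (1913/929): both odd, 929 mod 4 = 1, 1913 mod 4 = 1, so the flip contributes +1; sign now +1
(1913/929): 1913 mod 929 = 55, so (1913/929) = (55/929)
flip (55/929) -> (929/55): both odd, 55 mod 4 = 3, 929 mod 4 = 1, so the flip contributes +1; sign now +1
(929/55): 929 mod 55 = 49, so (929/55) = (49/55)
flip (49/55) -> (55/49): both odd, 49 mod 4 = 1, 55 mod 4 = 3, so the flip contributes +1; sign now +1
(55/49): 55 mod 49 = 6, so (55/49) = (6/49)
factor out 2^1: 6 = 2^1·3; with 49 mod 8 = 1, (2/49) = +1; sign now +1; continue with (3/49)
flip (3/49) -> (49/3): both odd, 3 mod 4 = 3, 49 mod 4 = 1, so the flip contributes +1; sign now +1
(49/3): 49 mod 3 = 1, so (49/3) = (1/3)
reached (1/3) = 1, so the symbol is +1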